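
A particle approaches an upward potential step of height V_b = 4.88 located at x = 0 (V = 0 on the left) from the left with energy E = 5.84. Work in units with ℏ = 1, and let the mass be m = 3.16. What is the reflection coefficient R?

The wavenumbers are k₁ = √(2mE)/ℏ = 6.075 on the left and k₂ = √(2m(E − V_b))/ℏ = 2.463 on the right.
Continuity of ψ and ψ′ at the step yields the reflection amplitude r = (k₁ − k₂)/(k₁ + k₂) = 0.4230; thus R = |r|² = 0.1790, T = 0.8210.

R = 0.179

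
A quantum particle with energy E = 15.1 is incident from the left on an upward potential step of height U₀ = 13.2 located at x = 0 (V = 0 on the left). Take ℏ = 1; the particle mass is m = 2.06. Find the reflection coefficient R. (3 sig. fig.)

R = 0.227

The wavenumbers are k₁ = √(2mE)/ℏ = 7.887 on the left and k₂ = √(2m(E − U₀))/ℏ = 2.798 on the right.
Continuity of ψ and ψ′ at the step yields the reflection amplitude r = (k₁ − k₂)/(k₁ + k₂) = 0.4763; thus R = |r|² = 0.2269, T = 0.7731.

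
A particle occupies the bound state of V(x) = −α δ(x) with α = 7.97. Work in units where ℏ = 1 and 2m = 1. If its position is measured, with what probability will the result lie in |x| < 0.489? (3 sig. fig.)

P = 0.980

The normalised bound state is ψ = √κ e^{−κ|x|} with κ = mα/ℏ² = 3.985.
P(|x| < d) = ∫_{−d}^{d} κ e^{−2κ|x|} dx = 1 − e^{−2κd} = 1 − e^{−3.897} = 0.9797.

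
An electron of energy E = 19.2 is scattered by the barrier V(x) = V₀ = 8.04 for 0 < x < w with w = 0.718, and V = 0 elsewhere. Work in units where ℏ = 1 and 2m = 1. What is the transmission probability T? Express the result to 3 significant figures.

T = 0.967

E > V₀: inside the barrier k₂ = √(2m(E − V₀))/ℏ = 3.341, k₂w = 2.399.
Matching at both interfaces gives T⁻¹ = 1 + V₀² sin²(k₂w) / [4E(E − V₀)] = 1.035, hence T = 0.967.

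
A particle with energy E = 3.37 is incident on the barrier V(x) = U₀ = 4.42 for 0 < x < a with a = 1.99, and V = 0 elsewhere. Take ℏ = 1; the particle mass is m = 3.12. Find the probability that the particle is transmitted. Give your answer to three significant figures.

E < U₀: inside the barrier ψ ∝ e^{±κx} with κ = √(2m(U₀ − E))/ℏ = 2.560.
κa = 5.094, sinh(κa) = 81.50.
The exact tunnelling result is T⁻¹ = 1 + U₀² sinh²(κa) / [4E(U₀ − E)] = 9169, so T = 0.000109.

T = 0.000109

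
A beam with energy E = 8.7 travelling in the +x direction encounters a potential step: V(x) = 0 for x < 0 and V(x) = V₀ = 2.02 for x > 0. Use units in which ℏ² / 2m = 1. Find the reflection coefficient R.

The wavenumbers are k₁ = √(2mE)/ℏ = 2.950 on the left and k₂ = √(2m(E − V₀))/ℏ = 2.585 on the right.
Continuity of ψ and ψ′ at the step yields the reflection amplitude r = (k₁ − k₂)/(k₁ + k₂) = 0.06596; thus R = |r|² = 0.004350, T = 0.9956.

R = 0.00435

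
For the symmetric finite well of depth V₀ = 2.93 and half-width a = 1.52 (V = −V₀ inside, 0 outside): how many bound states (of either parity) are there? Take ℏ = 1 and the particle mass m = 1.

N = 3

The dimensionless depth is z₀ = a√(2mV₀)/ℏ = 1.52 × √(5.860) = 3.680.
The even/odd transcendental equations gain one root per π/2 in z₀, giving N = 1 + ⌊2z₀/π⌋ = 1 + ⌊2.342⌋ = 3.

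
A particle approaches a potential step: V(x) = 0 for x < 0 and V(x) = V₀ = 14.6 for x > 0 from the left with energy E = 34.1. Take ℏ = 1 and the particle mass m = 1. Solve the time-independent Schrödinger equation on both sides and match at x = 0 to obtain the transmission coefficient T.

T = 0.981

The wavenumbers are k₁ = √(2mE)/ℏ = 8.258 on the left and k₂ = √(2m(E − V₀))/ℏ = 6.245 on the right.
Continuity of ψ and ψ′ at the step yields the reflection amplitude r = (k₁ − k₂)/(k₁ + k₂) = 0.1388; thus R = |r|² = 0.01927, T = 0.9807.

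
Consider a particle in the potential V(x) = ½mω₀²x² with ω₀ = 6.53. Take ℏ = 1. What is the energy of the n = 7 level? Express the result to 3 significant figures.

E = 49.0

The oscillator eigenvalues are E_n = ℏω₀(n + ½), so E_7 = 6.53 × 7.5 = 48.98.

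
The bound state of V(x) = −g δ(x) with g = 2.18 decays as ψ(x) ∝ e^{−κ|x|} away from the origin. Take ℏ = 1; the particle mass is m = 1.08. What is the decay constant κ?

κ = 2.35

Integrating the TISE across x = 0 gives the cusp condition ψ'(0⁺) − ψ'(0⁻) = −(2mg/ℏ²)ψ(0).
With ψ ∝ e^{−κ|x|} this yields −2κ = −2mg/ℏ², so κ = mg/ℏ² = 2.354.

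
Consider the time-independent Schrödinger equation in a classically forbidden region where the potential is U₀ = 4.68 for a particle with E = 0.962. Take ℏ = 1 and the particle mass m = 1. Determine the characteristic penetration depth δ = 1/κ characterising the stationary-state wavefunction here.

Since E < U₀ the TISE in this region is ψ'' = κ²ψ with κ = √(2m(U₀ − E))/ℏ.
κ = √(2 × 1 × 3.718) = 2.727. The penetration depth is δ = 1/κ = 0.367.

δ = 0.367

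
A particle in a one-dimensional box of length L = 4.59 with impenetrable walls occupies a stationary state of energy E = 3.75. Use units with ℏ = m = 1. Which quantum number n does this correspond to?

n = 4

From E_n = n²π²ℏ²/(2mL²) invert to n = √(2mL²E)/(πℏ).
n = (4.59/π) × √(2 × 1 × 3.75) = 4.001 → n = 4.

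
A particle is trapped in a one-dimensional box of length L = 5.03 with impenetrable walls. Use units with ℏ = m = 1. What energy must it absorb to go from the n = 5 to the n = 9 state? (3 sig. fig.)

E_n = n²π²ℏ²/(2mL²), so ΔE = (9² − 5²) π²ℏ²/(2mL²).
ΔE = 56 × π² / (2 × 1 × 5.03²) = 10.92.

ΔE = 10.9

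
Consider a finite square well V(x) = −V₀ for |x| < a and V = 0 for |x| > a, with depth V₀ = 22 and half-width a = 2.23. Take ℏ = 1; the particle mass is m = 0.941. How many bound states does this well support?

Define the well-strength parameter z₀ = (a/ℏ)√(2mV₀) = 2.23 × √(2·0.941·22) = 14.35.
A new bound state (alternating even/odd) appears each time z₀ passes a multiple of π/2, so N = ⌊2z₀/π⌋ + 1 = ⌊9.135⌋ + 1 = 10.

N = 10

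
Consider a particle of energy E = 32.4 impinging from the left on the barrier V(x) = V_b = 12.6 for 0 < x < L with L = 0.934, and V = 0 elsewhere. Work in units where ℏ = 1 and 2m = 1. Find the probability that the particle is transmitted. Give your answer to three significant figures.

T = 0.957

Above the barrier the interior wavenumber is k₂ = √(2m(E − V_b))/ℏ = 4.450, giving phase k₂L = 4.156.
Matching at both interfaces gives T⁻¹ = 1 + V_b² sin²(k₂L) / [4E(E − V_b)] = 1.045, hence T = 0.957.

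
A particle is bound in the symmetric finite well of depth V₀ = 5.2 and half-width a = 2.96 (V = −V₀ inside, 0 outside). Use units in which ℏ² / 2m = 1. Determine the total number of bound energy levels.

N = 5

Define the well-strength parameter z₀ = (a/ℏ)√(2mV₀) = 2.96 × √(2·0.5·5.2) = 6.750.
A new bound state (alternating even/odd) appears each time z₀ passes a multiple of π/2, so N = ⌊2z₀/π⌋ + 1 = ⌊4.297⌋ + 1 = 5.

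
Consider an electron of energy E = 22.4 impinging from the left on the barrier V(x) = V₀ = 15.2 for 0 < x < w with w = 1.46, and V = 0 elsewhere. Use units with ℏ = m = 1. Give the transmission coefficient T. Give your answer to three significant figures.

Above the barrier the interior wavenumber is k₂ = √(2m(E − V₀))/ℏ = 3.795, giving phase k₂w = 5.540.
Matching at both interfaces gives T⁻¹ = 1 + V₀² sin²(k₂w) / [4E(E − V₀)] = 1.164, hence T = 0.859.

T = 0.859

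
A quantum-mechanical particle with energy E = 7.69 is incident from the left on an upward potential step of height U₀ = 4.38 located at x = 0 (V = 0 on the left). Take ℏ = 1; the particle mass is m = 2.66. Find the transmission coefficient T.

T = 0.957

On each side the TISE gives plane waves with k = √(2m(E − V))/ℏ: k₁ = √(2·2.66·7.69) = 6.396, k₂ = √(2·2.66·3.31) = 4.196.
Matching ψ and ψ′ at x = 0 gives r = (k₁ − k₂)/(k₁ + k₂), so R = r² = 0.04313 and T = 1 − R = 0.9569.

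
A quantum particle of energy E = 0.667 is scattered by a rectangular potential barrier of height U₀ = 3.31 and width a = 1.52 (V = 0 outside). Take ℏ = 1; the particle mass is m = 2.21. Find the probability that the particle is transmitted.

T = 0.0000791

E < U₀: inside the barrier ψ ∝ e^{±κx} with κ = √(2m(U₀ − E))/ℏ = 3.418.
κa = 5.195, sinh(κa) = 90.20.
Matching ψ, ψ′ at both faces gives T = [1 + U₀² sinh²(κa) / (4E(U₀ − E))]⁻¹ = 1/12640 = 0.0000791.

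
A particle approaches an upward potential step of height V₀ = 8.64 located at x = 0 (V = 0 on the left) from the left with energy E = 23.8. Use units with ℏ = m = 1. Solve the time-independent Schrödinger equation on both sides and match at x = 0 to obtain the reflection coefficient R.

R = 0.0126

The wavenumbers are k₁ = √(2mE)/ℏ = 6.899 on the left and k₂ = √(2m(E − V₀))/ℏ = 5.506 on the right.
Continuity of ψ and ψ′ at the step yields the reflection amplitude r = (k₁ − k₂)/(k₁ + k₂) = 0.1123; thus R = |r|² = 0.01261, T = 0.9874.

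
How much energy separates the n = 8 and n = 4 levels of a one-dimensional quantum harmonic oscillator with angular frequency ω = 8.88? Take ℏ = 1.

E_n = ℏω(n + ½), so ΔE = (8 − 4) ℏω = 4 × 8.88 = 35.52.

ΔE = 35.5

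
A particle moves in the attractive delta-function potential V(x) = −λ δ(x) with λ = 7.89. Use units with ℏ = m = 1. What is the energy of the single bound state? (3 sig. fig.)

E = -31.1

For x ≠ 0 the bound state is ψ ∝ e^{−κ|x|}; integrating the TISE across the delta gives the cusp condition 2κ = 2mλ/ℏ², so κ = 7.890.
Then E = −ℏ²κ²/(2m) = −mλ²/(2ℏ²) = -31.13.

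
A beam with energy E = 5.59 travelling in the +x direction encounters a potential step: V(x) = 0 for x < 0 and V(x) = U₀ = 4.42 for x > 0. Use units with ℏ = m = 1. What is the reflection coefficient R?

The wavenumbers are k₁ = √(2mE)/ℏ = 3.344 on the left and k₂ = √(2m(E − U₀))/ℏ = 1.530 on the right.
Continuity of ψ and ψ′ at the step yields the reflection amplitude r = (k₁ − k₂)/(k₁ + k₂) = 0.3722; thus R = |r|² = 0.1385, T = 0.8615.

R = 0.139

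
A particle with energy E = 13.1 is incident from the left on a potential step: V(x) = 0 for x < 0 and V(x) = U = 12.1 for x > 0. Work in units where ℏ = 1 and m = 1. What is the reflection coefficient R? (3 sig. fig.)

R = 0.322

The wavenumbers are k₁ = √(2mE)/ℏ = 5.119 on the left and k₂ = √(2m(E − U))/ℏ = 1.414 on the right.
Continuity of ψ and ψ′ at the step yields the reflection amplitude r = (k₁ − k₂)/(k₁ + k₂) = 0.5670; thus R = |r|² = 0.3215, T = 0.6785.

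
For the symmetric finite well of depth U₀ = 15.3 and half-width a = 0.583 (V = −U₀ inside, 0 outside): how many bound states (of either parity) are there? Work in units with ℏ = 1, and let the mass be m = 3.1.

The dimensionless depth is z₀ = a√(2mU₀)/ℏ = 0.583 × √(94.86) = 5.678.
The even/odd transcendental equations gain one root per π/2 in z₀, giving N = 1 + ⌊2z₀/π⌋ = 1 + ⌊3.615⌋ = 4.

N = 4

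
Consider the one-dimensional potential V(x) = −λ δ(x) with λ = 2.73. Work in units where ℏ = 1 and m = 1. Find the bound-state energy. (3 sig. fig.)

For x ≠ 0 the bound state is ψ ∝ e^{−κ|x|}; integrating the TISE across the delta gives the cusp condition 2κ = 2mλ/ℏ², so κ = 2.730.
Then E = −ℏ²κ²/(2m) = −mλ²/(2ℏ²) = -3.726.

E = -3.73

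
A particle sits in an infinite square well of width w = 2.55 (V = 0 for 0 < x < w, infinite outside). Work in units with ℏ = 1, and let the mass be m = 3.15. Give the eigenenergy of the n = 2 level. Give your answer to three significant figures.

E = 0.964

The infinite-well eigenfunctions ψ_n = √(2/w) sin(nπx/w) vanish at both walls, giving E_n = n²π²ℏ²/(2mw²).
E_2 = 2² × π² / (2 × 3.15 × 2.55²) = 0.9637.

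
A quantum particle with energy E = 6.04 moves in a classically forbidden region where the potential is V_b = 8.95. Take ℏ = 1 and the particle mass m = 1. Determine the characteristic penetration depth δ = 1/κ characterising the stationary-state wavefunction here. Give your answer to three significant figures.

Since E < V_b the TISE in this region is ψ'' = κ²ψ with κ = √(2m(V_b − E))/ℏ.
κ = √(2 × 1 × 2.91) = 2.412. The penetration depth is δ = 1/κ = 0.415.

δ = 0.415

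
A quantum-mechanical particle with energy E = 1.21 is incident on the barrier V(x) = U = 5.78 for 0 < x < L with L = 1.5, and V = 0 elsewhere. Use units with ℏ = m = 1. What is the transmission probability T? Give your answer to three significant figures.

Since E < U the interior solution is evanescent with decay constant κ = √(2m(U − E))/ℏ = 3.023.
κL = 4.535, sinh(κL) = 46.60.
Matching ψ, ψ′ at both faces gives T = [1 + U² sinh²(κL) / (4E(U − E))]⁻¹ = 1/3281 = 0.000305.

T = 0.000305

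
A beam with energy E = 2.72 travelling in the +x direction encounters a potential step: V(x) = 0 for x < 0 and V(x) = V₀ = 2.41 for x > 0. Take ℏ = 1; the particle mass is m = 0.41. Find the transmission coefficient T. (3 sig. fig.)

T = 0.755

On each side the TISE gives plane waves with k = √(2m(E − V))/ℏ: k₁ = √(2·0.41·2.72) = 1.493, k₂ = √(2·0.41·0.31) = 0.5042.
Matching ψ and ψ′ at x = 0 gives r = (k₁ − k₂)/(k₁ + k₂), so R = r² = 0.2452 and T = 1 − R = 0.7548.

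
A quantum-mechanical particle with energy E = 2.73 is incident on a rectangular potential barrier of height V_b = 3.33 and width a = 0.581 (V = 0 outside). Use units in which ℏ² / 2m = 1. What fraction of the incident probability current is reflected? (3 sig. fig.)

E < V_b: inside the barrier ψ ∝ e^{±κx} with κ = √(2m(V_b − E))/ℏ = 0.7746.
κa = 0.4500, sinh(κa) = 0.4654.
The exact tunnelling result is T⁻¹ = 1 + V_b² sinh²(κa) / [4E(V_b − E)] = 1.367, so T = 0.732.
R = 1 − T = 0.268.

R = 0.268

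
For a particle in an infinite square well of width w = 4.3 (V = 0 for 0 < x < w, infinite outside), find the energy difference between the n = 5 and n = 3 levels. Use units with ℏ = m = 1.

E_n = n²π²ℏ²/(2mw²), so ΔE = (5² − 3²) π²ℏ²/(2mw²).
ΔE = 16 × π² / (2 × 1 × 4.3²) = 4.270.

ΔE = 4.27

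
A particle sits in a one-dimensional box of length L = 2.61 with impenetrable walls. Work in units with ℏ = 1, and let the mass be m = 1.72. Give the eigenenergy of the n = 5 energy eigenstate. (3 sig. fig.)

E = 10.5

Requiring ψ(0) = ψ(L) = 0 quantises k = nπ/L, hence E_n = ℏ²k²/2m = n²π²ℏ²/(2mL²).
E_5 = 5² × π² / (2 × 1.72 × 2.61²) = 10.53.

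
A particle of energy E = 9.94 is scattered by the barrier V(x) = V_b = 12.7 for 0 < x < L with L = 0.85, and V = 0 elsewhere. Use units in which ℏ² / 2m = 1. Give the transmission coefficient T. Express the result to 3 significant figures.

Since E < V_b the interior solution is evanescent with decay constant κ = √(2m(V_b − E))/ℏ = 1.661.
κL = 1.412, sinh(κL) = 1.931.
Matching ψ, ψ′ at both faces gives T = [1 + V_b² sinh²(κL) / (4E(V_b − E))]⁻¹ = 1/6.478 = 0.154.

T = 0.154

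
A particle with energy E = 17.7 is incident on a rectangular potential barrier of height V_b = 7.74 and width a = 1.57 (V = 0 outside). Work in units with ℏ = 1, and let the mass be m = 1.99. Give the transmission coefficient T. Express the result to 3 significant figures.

Above the barrier the interior wavenumber is k₂ = √(2m(E − V_b))/ℏ = 6.296, giving phase k₂a = 9.885.
T = [1 + V_b² sin²(k₂a) / (4E(E − V_b))]⁻¹ = 1/1.017 = 0.984.

T = 0.984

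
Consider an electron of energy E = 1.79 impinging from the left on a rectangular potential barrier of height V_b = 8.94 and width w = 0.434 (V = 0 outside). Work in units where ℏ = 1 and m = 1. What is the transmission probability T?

E < V_b: inside the barrier ψ ∝ e^{±κx} with κ = √(2m(V_b − E))/ℏ = 3.782.
κw = 1.641, sinh(κw) = 2.484.
Matching ψ, ψ′ at both faces gives T = [1 + V_b² sinh²(κw) / (4E(V_b − E))]⁻¹ = 1/10.63 = 0.0941.

T = 0.0941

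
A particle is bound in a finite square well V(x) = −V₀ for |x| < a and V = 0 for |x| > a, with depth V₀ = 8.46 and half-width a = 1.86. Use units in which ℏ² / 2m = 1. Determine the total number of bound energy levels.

Define the well-strength parameter z₀ = (a/ℏ)√(2mV₀) = 1.86 × √(2·0.5·8.46) = 5.410.
A new bound state (alternating even/odd) appears each time z₀ passes a multiple of π/2, so N = ⌊2z₀/π⌋ + 1 = ⌊3.444⌋ + 1 = 4.

N = 4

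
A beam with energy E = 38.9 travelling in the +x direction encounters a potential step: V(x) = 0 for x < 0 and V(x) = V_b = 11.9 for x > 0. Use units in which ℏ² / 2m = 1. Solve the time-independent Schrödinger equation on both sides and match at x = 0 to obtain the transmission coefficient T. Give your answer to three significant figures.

T = 0.992

On each side the TISE gives plane waves with k = √(2m(E − V))/ℏ: k₁ = √(2·½·38.9) = 6.237, k₂ = √(2·½·27) = 5.196.
Continuity of ψ and ψ′ at the step yields the reflection amplitude r = (k₁ − k₂)/(k₁ + k₂) = 0.09104; thus R = |r|² = 0.008288, T = 0.9917.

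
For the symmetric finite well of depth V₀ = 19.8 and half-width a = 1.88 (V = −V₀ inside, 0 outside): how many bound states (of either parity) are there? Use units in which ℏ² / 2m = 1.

Define the well-strength parameter z₀ = (a/ℏ)√(2mV₀) = 1.88 × √(2·0.5·19.8) = 8.365.
The even/odd transcendental equations gain one root per π/2 in z₀, giving N = 1 + ⌊2z₀/π⌋ = 1 + ⌊5.326⌋ = 6.

N = 6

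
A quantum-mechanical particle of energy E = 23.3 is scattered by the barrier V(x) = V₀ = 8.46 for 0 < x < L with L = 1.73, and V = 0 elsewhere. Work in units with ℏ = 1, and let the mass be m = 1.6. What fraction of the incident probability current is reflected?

Above the barrier the interior wavenumber is k₂ = √(2m(E − V₀))/ℏ = 6.891, giving phase k₂L = 11.92.
Matching at both interfaces gives T⁻¹ = 1 + V₀² sin²(k₂L) / [4E(E − V₀)] = 1.019, hence T = 0.982.
R = 1 − T = 0.0183.

R = 0.0183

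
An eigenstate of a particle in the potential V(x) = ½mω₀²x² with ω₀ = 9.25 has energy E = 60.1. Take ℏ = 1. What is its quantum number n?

n = 6

E_n = ℏω₀(n + ½) ⇒ n = E/(ℏω₀) − ½ = 60.1/9.25 − 0.5 = 5.997 → n = 6.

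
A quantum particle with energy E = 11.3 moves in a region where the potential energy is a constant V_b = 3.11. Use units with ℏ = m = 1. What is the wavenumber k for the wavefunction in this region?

k = 4.05

With E > V_b the solution is oscillatory, ψ ∝ e^{±ikx} with k = √(2m(E − V_b))/ℏ.
k = √(2 × 1 × 8.19) = 4.047.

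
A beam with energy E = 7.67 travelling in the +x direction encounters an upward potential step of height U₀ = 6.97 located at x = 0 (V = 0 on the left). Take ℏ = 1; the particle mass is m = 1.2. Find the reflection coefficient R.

R = 0.287

The wavenumbers are k₁ = √(2mE)/ℏ = 4.290 on the left and k₂ = √(2m(E − U₀))/ℏ = 1.296 on the right.
Continuity of ψ and ψ′ at the step yields the reflection amplitude r = (k₁ − k₂)/(k₁ + k₂) = 0.5360; thus R = |r|² = 0.2873, T = 0.7127.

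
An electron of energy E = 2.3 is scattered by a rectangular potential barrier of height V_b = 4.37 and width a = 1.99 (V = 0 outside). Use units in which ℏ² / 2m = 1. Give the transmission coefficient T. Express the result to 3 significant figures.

T = 0.0129

E < V_b: inside the barrier ψ ∝ e^{±κx} with κ = √(2m(V_b − E))/ℏ = 1.439.
κa = 2.863, sinh(κa) = 8.729.
Matching ψ, ψ′ at both faces gives T = [1 + V_b² sinh²(κa) / (4E(V_b − E))]⁻¹ = 1/77.41 = 0.0129.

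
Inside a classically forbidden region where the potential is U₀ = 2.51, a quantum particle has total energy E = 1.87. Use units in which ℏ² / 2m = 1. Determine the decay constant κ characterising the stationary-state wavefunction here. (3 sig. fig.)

Since E < U₀ the TISE in this region is ψ'' = κ²ψ with κ = √(2m(U₀ − E))/ℏ.
κ = √(2 × 0.5 × 0.64) = 0.8000.

κ = 0.800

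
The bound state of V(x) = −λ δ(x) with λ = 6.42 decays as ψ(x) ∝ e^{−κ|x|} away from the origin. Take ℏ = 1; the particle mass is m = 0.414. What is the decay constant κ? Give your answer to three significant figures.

Integrating the TISE across x = 0 gives the cusp condition ψ'(0⁺) − ψ'(0⁻) = −(2mλ/ℏ²)ψ(0).
With ψ ∝ e^{−κ|x|} this yields −2κ = −2mλ/ℏ², so κ = mλ/ℏ² = 2.658.

κ = 2.66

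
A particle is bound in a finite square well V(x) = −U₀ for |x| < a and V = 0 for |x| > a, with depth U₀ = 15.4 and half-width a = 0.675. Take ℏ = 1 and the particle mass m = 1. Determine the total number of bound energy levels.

N = 3

Define the well-strength parameter z₀ = (a/ℏ)√(2mU₀) = 0.675 × √(2·1·15.4) = 3.746.
The even/odd transcendental equations gain one root per π/2 in z₀, giving N = 1 + ⌊2z₀/π⌋ = 1 + ⌊2.385⌋ = 3.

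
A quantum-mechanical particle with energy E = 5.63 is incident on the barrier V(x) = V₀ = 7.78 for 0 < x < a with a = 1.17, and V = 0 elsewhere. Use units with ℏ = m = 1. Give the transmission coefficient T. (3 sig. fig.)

T = 0.0248

Since E < V₀ the interior solution is evanescent with decay constant κ = √(2m(V₀ − E))/ℏ = 2.074.
κa = 2.426, sinh(κa) = 5.614.
Matching ψ, ψ′ at both faces gives T = [1 + V₀² sinh²(κa) / (4E(V₀ − E))]⁻¹ = 1/40.39 = 0.0248.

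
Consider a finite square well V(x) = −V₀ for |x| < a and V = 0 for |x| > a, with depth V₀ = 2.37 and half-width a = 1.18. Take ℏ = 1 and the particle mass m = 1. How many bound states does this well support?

Define the well-strength parameter z₀ = (a/ℏ)√(2mV₀) = 1.18 × √(2·1·2.37) = 2.569.
The even/odd transcendental equations gain one root per π/2 in z₀, giving N = 1 + ⌊2z₀/π⌋ = 1 + ⌊1.636⌋ = 2.

N = 2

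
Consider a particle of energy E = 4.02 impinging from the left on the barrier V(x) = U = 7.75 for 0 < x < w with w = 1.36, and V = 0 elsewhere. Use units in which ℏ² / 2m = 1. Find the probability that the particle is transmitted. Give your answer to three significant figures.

Since E < U the interior solution is evanescent with decay constant κ = √(2m(U − E))/ℏ = 1.931.
κw = 2.627, sinh(κw) = 6.877.
The exact tunnelling result is T⁻¹ = 1 + U² sinh²(κw) / [4E(U − E)] = 48.36, so T = 0.0207.

T = 0.0207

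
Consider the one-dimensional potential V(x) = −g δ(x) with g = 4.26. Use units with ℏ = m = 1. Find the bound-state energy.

E = -9.07

The bound state is ψ(x) = √κ e^{−κ|x|}. The derivative jump ψ'(0⁺) − ψ'(0⁻) = −(2mg/ℏ²)ψ(0) fixes κ = mg/ℏ² = 4.260.
Then E = −ℏ²κ²/(2m) = −mg²/(2ℏ²) = -9.074.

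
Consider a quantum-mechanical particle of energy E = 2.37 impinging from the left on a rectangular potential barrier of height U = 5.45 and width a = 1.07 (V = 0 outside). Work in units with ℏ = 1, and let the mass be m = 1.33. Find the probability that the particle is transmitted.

T = 0.00856

Since E < U the interior solution is evanescent with decay constant κ = √(2m(U − E))/ℏ = 2.862.
κa = 3.063, sinh(κa) = 10.67.
Matching ψ, ψ′ at both faces gives T = [1 + U² sinh²(κa) / (4E(U − E))]⁻¹ = 1/116.8 = 0.00856.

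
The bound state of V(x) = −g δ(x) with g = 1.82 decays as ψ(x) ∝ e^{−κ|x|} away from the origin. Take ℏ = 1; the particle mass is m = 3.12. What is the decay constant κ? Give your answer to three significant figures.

Integrate −(ℏ²/2m)ψ'' − gδ(x)ψ = Eψ from −ε to +ε: the ψ'' term gives ψ'(0⁺) − ψ'(0⁻) and the δ term gives −(2mg/ℏ²)ψ(0).
With ψ ∝ e^{−κ|x|} this yields −2κ = −2mg/ℏ², so κ = mg/ℏ² = 5.678.

κ = 5.68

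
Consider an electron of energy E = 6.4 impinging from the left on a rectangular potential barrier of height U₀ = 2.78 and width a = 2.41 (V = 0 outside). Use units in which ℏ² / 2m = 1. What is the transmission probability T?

E > U₀: inside the barrier k₂ = √(2m(E − U₀))/ℏ = 1.903, k₂a = 4.585.
Matching at both interfaces gives T⁻¹ = 1 + U₀² sin²(k₂a) / [4E(E − U₀)] = 1.082, hence T = 0.924.

T = 0.924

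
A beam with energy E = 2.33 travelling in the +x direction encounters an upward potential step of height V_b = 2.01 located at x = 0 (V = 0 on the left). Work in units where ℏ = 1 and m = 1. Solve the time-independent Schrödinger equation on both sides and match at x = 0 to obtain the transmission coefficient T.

T = 0.789

The wavenumbers are k₁ = √(2mE)/ℏ = 2.159 on the left and k₂ = √(2m(E − V_b))/ℏ = 0.8000 on the right.
Matching ψ and ψ′ at x = 0 gives r = (k₁ − k₂)/(k₁ + k₂), so R = r² = 0.2109 and T = 1 − R = 0.7891.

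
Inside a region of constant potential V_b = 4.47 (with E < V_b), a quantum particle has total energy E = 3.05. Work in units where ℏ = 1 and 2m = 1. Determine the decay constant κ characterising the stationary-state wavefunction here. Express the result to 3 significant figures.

Since E < V_b the TISE in this region is ψ'' = κ²ψ with κ = √(2m(V_b − E))/ℏ.
κ = √(2 × 0.5 × 1.42) = 1.192.

κ = 1.19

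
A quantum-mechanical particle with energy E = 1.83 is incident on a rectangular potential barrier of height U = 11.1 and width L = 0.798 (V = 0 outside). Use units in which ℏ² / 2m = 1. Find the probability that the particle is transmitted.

T = 0.0171

E < U: inside the barrier ψ ∝ e^{±κx} with κ = √(2m(U − E))/ℏ = 3.045.
κL = 2.430, sinh(κL) = 5.633.
The exact tunnelling result is T⁻¹ = 1 + U² sinh²(κL) / [4E(U − E)] = 58.62, so T = 0.0171.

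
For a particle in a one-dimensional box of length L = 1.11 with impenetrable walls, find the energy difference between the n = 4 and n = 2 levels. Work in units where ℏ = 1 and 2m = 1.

E_n = n²π²ℏ²/(2mL²), so ΔE = (4² − 2²) π²ℏ²/(2mL²).
ΔE = 12 × π² / (2 × 0.5 × 1.11²) = 96.12.

ΔE = 96.1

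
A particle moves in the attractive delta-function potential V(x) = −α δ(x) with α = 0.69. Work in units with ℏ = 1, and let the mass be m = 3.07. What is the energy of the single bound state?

E = -0.731

For x ≠ 0 the bound state is ψ ∝ e^{−κ|x|}; integrating the TISE across the delta gives the cusp condition 2κ = 2mα/ℏ², so κ = 2.118.
Then E = −ℏ²κ²/(2m) = −mα²/(2ℏ²) = -0.7308.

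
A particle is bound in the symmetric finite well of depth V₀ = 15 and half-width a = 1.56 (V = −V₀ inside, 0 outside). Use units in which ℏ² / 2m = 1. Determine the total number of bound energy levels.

N = 4

Define the well-strength parameter z₀ = (a/ℏ)√(2mV₀) = 1.56 × √(2·0.5·15) = 6.042.
The even/odd transcendental equations gain one root per π/2 in z₀, giving N = 1 + ⌊2z₀/π⌋ = 1 + ⌊3.846⌋ = 4.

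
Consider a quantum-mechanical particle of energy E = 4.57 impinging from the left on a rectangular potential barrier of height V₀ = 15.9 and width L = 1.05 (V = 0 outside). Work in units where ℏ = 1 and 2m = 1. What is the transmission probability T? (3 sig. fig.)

T = 0.00279

Since E < V₀ the interior solution is evanescent with decay constant κ = √(2m(V₀ − E))/ℏ = 3.366.
κL = 3.534, sinh(κL) = 17.12.
The exact tunnelling result is T⁻¹ = 1 + V₀² sinh²(κL) / [4E(V₀ − E)] = 358.8, so T = 0.00279.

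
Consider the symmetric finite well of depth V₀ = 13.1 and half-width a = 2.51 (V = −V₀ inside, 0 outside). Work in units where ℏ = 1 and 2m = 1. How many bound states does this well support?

N = 6

The dimensionless depth is z₀ = a√(2mV₀)/ℏ = 2.51 × √(13.10) = 9.085.
The even/odd transcendental equations gain one root per π/2 in z₀, giving N = 1 + ⌊2z₀/π⌋ = 1 + ⌊5.783⌋ = 6.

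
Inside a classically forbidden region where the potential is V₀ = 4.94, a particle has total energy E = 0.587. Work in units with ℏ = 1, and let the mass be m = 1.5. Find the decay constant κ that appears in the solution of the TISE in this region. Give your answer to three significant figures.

Since E < V₀ the TISE in this region is ψ'' = κ²ψ with κ = √(2m(V₀ − E))/ℏ.
κ = √(2 × 1.5 × 4.353) = 3.614.

κ = 3.61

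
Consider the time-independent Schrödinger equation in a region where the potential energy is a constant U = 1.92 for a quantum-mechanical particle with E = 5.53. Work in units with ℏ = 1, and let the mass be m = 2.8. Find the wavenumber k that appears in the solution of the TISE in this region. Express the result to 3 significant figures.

k = 4.50

With E > U the solution is oscillatory, ψ ∝ e^{±ikx} with k = √(2m(E − U))/ℏ.
k = √(2 × 2.8 × 3.61) = 4.496.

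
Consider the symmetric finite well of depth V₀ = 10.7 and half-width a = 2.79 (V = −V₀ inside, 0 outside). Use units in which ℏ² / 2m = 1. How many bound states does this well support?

The dimensionless depth is z₀ = a√(2mV₀)/ℏ = 2.79 × √(10.70) = 9.126.
A new bound state (alternating even/odd) appears each time z₀ passes a multiple of π/2, so N = ⌊2z₀/π⌋ + 1 = ⌊5.810⌋ + 1 = 6.

N = 6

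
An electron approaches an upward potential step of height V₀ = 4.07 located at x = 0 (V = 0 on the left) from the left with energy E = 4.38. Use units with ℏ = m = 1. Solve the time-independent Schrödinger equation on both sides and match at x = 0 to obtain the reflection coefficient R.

R = 0.336

The wavenumbers are k₁ = √(2mE)/ℏ = 2.960 on the left and k₂ = √(2m(E − V₀))/ℏ = 0.7874 on the right.
Continuity of ψ and ψ′ at the step yields the reflection amplitude r = (k₁ − k₂)/(k₁ + k₂) = 0.5797; thus R = |r|² = 0.3361, T = 0.6639.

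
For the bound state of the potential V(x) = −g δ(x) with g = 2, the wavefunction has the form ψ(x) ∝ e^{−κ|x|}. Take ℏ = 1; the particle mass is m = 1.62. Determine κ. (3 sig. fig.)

Integrating the TISE across x = 0 gives the cusp condition ψ'(0⁺) − ψ'(0⁻) = −(2mg/ℏ²)ψ(0).
With ψ ∝ e^{−κ|x|} this yields −2κ = −2mg/ℏ², so κ = mg/ℏ² = 3.240.

κ = 3.24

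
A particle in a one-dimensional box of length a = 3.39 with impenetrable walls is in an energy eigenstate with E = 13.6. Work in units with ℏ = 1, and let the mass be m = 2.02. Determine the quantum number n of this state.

For an infinite well E_n = n²π²ℏ²/(2ma²), so n = (a/πℏ)√(2mE).
n = (3.39/π) × √(2 × 2.02 × 13.6) = 7.999 → n = 8.

n = 8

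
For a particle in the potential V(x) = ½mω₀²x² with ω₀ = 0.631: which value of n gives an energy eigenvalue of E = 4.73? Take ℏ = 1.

n = 7

E_n = ℏω₀(n + ½) ⇒ n = E/(ℏω₀) − ½ = 4.73/0.631 − 0.5 = 6.996 → n = 7.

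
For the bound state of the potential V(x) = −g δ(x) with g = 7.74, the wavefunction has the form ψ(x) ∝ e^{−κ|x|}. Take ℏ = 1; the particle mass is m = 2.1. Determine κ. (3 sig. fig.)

Integrating the TISE across x = 0 gives the cusp condition ψ'(0⁺) − ψ'(0⁻) = −(2mg/ℏ²)ψ(0).
With ψ ∝ e^{−κ|x|} this yields −2κ = −2mg/ℏ², so κ = mg/ℏ² = 16.25.

κ = 16.3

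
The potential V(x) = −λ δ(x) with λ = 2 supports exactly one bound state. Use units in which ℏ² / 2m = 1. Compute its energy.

The bound state is ψ(x) = √κ e^{−κ|x|}. The derivative jump ψ'(0⁺) − ψ'(0⁻) = −(2mλ/ℏ²)ψ(0) fixes κ = mλ/ℏ² = 1.000.
Then E = −ℏ²κ²/(2m) = −mλ²/(2ℏ²) = -1.000.

E = -1.00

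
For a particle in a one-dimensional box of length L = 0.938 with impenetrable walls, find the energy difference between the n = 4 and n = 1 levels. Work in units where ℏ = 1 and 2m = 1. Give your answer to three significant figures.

E_n = n²π²ℏ²/(2mL²), so ΔE = (4² − 1²) π²ℏ²/(2mL²).
ΔE = 15 × π² / (2 × 0.5 × 0.938²) = 168.3.

ΔE = 168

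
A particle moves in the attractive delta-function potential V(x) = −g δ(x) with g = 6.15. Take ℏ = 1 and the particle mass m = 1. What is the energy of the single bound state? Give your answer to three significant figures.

The bound state is ψ(x) = √κ e^{−κ|x|}. The derivative jump ψ'(0⁺) − ψ'(0⁻) = −(2mg/ℏ²)ψ(0) fixes κ = mg/ℏ² = 6.150.
Then E = −ℏ²κ²/(2m) = −mg²/(2ℏ²) = -18.91.

E = -18.9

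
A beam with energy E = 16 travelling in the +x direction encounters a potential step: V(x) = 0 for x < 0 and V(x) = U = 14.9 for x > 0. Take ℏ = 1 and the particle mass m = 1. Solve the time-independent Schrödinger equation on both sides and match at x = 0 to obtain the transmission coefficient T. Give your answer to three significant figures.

T = 0.658

On each side the TISE gives plane waves with k = √(2m(E − V))/ℏ: k₁ = √(2·1·16) = 5.657, k₂ = √(2·1·1.1) = 1.483.
Matching ψ and ψ′ at x = 0 gives r = (k₁ − k₂)/(k₁ + k₂), so R = r² = 0.3417 and T = 1 − R = 0.6583.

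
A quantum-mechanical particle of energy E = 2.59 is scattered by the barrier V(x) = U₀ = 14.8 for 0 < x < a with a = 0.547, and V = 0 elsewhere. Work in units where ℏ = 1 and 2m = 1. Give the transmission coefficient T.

T = 0.0502

E < U₀: inside the barrier ψ ∝ e^{±κx} with κ = √(2m(U₀ − E))/ℏ = 3.494.
κa = 1.911, sinh(κa) = 3.307.
Matching ψ, ψ′ at both faces gives T = [1 + U₀² sinh²(κa) / (4E(U₀ − E))]⁻¹ = 1/19.94 = 0.0502.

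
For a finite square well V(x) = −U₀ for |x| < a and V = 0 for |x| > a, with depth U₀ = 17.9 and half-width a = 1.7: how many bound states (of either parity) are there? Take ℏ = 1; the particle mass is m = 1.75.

N = 9

Define the well-strength parameter z₀ = (a/ℏ)√(2mU₀) = 1.7 × √(2·1.75·17.9) = 13.46.
A new bound state (alternating even/odd) appears each time z₀ passes a multiple of π/2, so N = ⌊2z₀/π⌋ + 1 = ⌊8.566⌋ + 1 = 9.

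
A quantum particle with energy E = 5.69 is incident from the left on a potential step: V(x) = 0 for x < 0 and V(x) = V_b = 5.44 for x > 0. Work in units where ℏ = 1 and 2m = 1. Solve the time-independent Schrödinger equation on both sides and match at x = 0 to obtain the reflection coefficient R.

R = 0.427

On each side the TISE gives plane waves with k = √(2m(E − V))/ℏ: k₁ = √(2·½·5.69) = 2.385, k₂ = √(2·½·0.25) = 0.5000.
Continuity of ψ and ψ′ at the step yields the reflection amplitude r = (k₁ − k₂)/(k₁ + k₂) = 0.6534; thus R = |r|² = 0.4270, T = 0.5730.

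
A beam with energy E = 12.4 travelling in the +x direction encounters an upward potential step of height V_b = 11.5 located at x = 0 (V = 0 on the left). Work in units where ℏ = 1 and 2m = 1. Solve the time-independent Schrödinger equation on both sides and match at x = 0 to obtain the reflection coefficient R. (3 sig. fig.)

The wavenumbers are k₁ = √(2mE)/ℏ = 3.521 on the left and k₂ = √(2m(E − V_b))/ℏ = 0.9487 on the right.
Continuity of ψ and ψ′ at the step yields the reflection amplitude r = (k₁ − k₂)/(k₁ + k₂) = 0.5755; thus R = |r|² = 0.3312, T = 0.6688.

R = 0.331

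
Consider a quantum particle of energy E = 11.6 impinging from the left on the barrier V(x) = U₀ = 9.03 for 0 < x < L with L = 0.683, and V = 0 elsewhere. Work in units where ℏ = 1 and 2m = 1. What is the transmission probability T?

Above the barrier the interior wavenumber is k₂ = √(2m(E − U₀))/ℏ = 1.603, giving phase k₂L = 1.095.
T = [1 + U₀² sin²(k₂L) / (4E(E − U₀))]⁻¹ = 1/1.540 = 0.649.

T = 0.649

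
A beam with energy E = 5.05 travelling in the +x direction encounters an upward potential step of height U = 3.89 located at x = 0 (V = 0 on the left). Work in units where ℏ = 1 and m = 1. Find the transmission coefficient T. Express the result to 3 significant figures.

The wavenumbers are k₁ = √(2mE)/ℏ = 3.178 on the left and k₂ = √(2m(E − U))/ℏ = 1.523 on the right.
Continuity of ψ and ψ′ at the step yields the reflection amplitude r = (k₁ − k₂)/(k₁ + k₂) = 0.3520; thus R = |r|² = 0.1239, T = 0.8761.

T = 0.876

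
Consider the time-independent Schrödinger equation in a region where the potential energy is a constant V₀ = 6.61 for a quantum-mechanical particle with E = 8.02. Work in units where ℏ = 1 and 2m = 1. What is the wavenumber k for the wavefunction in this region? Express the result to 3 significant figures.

With E > V₀ the solution is oscillatory, ψ ∝ e^{±ikx} with k = √(2m(E − V₀))/ℏ.
k = √(2 × 0.5 × 1.41) = 1.187.

k = 1.19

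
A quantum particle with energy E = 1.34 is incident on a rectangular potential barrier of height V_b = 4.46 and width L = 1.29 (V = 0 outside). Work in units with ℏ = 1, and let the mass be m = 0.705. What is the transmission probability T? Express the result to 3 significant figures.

Since E < V_b the interior solution is evanescent with decay constant κ = √(2m(V_b − E))/ℏ = 2.097.
κL = 2.706, sinh(κL) = 7.449.
The exact tunnelling result is T⁻¹ = 1 + V_b² sinh²(κL) / [4E(V_b − E)] = 67.00, so T = 0.0149.

T = 0.0149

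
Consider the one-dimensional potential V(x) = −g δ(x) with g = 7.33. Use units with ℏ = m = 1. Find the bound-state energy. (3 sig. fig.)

E = -26.9

For x ≠ 0 the bound state is ψ ∝ e^{−κ|x|}; integrating the TISE across the delta gives the cusp condition 2κ = 2mg/ℏ², so κ = 7.330.
Then E = −ℏ²κ²/(2m) = −mg²/(2ℏ²) = -26.86.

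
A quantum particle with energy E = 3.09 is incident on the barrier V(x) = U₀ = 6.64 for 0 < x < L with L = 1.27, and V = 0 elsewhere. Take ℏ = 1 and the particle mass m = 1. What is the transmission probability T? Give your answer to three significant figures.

Since E < U₀ the interior solution is evanescent with decay constant κ = √(2m(U₀ − E))/ℏ = 2.665.
κL = 3.384, sinh(κL) = 14.73.
The exact tunnelling result is T⁻¹ = 1 + U₀² sinh²(κL) / [4E(U₀ − E)] = 218.9, so T = 0.00457.

T = 0.00457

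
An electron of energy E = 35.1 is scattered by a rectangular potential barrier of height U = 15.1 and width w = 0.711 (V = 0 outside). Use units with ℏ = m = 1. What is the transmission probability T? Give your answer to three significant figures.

Above the barrier the interior wavenumber is k₂ = √(2m(E − U))/ℏ = 6.325, giving phase k₂w = 4.497.
Matching at both interfaces gives T⁻¹ = 1 + U² sin²(k₂w) / [4E(E − U)] = 1.077, hence T = 0.928.

T = 0.928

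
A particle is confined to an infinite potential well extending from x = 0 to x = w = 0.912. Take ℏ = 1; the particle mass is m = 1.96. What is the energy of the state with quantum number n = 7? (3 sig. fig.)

The infinite-well eigenfunctions ψ_n = √(2/w) sin(nπx/w) vanish at both walls, giving E_n = n²π²ℏ²/(2mw²).
E_7 = 7² × π² / (2 × 1.96 × 0.912²) = 148.3.

E = 148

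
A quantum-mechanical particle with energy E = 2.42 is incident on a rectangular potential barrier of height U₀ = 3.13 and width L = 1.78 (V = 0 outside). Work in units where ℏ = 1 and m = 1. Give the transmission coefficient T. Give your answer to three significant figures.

Since E < U₀ the interior solution is evanescent with decay constant κ = √(2m(U₀ − E))/ℏ = 1.192.
κL = 2.121, sinh(κL) = 4.110.
Matching ψ, ψ′ at both faces gives T = [1 + U₀² sinh²(κL) / (4E(U₀ − E))]⁻¹ = 1/25.08 = 0.0399.

T = 0.0399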